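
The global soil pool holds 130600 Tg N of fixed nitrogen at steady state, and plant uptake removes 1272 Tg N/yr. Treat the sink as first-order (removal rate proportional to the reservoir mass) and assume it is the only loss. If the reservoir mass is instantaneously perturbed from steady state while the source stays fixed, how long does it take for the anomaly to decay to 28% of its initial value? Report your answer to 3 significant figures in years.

131 yr

For a linear reservoir the anomaly decays as exp(−t/τ) with τ = M/F = 130600/1272 = 102.7 yr.
exp(−t/τ) = 0.28 ⇒ t = −τ ln(0.28) = 102.7 × 1.273 = 130.7 yr.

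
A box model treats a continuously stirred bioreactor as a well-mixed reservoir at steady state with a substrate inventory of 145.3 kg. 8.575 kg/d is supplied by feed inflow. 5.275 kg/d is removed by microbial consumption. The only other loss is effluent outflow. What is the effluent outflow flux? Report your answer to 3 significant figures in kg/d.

3.30 kg/d

At steady state ΣF_in = ΣF_out.
ΣF_in = 8.5750 kg/d.
Effluent outflow flux = ΣF_in − (5.275) = 8.5750 − 5.275 = 3.300 kg/d.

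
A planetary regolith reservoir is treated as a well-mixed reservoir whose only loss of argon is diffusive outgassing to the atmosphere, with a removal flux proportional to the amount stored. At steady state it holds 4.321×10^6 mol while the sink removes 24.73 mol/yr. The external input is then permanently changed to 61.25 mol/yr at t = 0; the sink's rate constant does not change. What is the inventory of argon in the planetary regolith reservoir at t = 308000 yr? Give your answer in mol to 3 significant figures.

9.61×10^6 mol

Residence time τ = M₀/F₀ = 174700 yr. The eventual steady state is M_∞ = M₀·(F₁/F₀) = 4.321×10^6 × 61.25/24.73 = 1.0702×10^7 mol.
The anomaly ΔM(t) = M(t) − M_∞ decays as ΔM₀·e^(−t/τ) with ΔM₀ = 4.321×10^6 − 1.0702×10^7 = −6.381×10^6 mol.
At t = 308000 yr, e^(−t/τ) = e^(−1.763) = 0.1716, so ΔM = −1.095×10^6 mol and M = 1.0702×10^7 − 1.095×10^6 = 9.6072×10^6 mol.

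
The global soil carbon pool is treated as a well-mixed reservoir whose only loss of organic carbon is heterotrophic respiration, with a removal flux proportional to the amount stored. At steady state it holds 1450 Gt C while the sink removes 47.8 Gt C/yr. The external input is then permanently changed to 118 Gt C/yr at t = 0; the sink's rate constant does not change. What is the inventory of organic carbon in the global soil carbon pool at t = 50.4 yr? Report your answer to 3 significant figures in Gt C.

Residence time τ = M₀/F₀ = 30.33 yr. The eventual steady state is M_∞ = M₀·(F₁/F₀) = 1450 × 118/47.8 = 3579.5 Gt C.
The anomaly ΔM(t) = M(t) − M_∞ decays as ΔM₀·e^(−t/τ) with ΔM₀ = 1450 − 3579.5 = −2129 Gt C.
At t = 50.4 yr, e^(−t/τ) = e^(−1.661) = 0.1899, so ΔM = −404.3 Gt C and M = 3579.5 − 404.3 = 3175.2 Gt C.

3180 Gt C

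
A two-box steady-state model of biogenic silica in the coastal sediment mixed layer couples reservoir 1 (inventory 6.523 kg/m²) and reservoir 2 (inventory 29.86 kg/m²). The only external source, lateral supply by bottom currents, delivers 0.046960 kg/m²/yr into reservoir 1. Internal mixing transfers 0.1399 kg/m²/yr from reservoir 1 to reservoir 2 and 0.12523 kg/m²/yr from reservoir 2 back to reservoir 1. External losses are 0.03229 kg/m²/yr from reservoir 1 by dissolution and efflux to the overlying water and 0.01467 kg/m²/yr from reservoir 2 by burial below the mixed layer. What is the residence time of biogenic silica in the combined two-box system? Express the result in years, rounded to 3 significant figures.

775 yr

For the system as a whole, the A↔B exchange is internal and contributes nothing to the throughput; only the external sinks remove mass.
M_total = 6.523 + 29.86 = 36.383 kg/m².
ΣF_external_out = 0.03229 + 0.01467 = 0.046960 kg/m²/yr.
τ = M_total / ΣF_ext = 36.383 / 0.046960 = 774.8 yr.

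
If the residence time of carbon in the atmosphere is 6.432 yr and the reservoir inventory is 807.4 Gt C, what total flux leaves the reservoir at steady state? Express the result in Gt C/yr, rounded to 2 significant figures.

130 Gt C/yr

F = M / τ = 807.4 / 6.432 = 125.5 Gt C/yr.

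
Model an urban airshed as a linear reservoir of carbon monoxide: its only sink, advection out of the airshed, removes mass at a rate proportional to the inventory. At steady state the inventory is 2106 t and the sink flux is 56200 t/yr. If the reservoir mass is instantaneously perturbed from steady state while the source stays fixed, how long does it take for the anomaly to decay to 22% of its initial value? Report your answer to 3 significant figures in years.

0.0567 yr

For a linear reservoir the anomaly decays as exp(−t/τ) with τ = M/F = 2106/56200 = 0.03747 yr.
exp(−t/τ) = 0.22 ⇒ t = −τ ln(0.22) = 0.03747 × 1.514 = 0.05674 yr.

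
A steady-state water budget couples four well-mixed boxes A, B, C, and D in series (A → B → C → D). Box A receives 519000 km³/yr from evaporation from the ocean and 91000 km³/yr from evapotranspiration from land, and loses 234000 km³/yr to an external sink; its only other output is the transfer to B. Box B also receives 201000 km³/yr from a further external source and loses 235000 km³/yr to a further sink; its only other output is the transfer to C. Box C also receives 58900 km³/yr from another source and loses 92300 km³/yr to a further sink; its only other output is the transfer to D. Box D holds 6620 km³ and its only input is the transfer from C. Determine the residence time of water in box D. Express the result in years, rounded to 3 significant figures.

Box A: F(A→B) = (519000 + 91000) − 234000 = 376000 km³/yr.
Box B: F(B→C) = (376000 + 201000) − 235000 = 342000 km³/yr.
Box C: F(C→D) = (342000 + 58900) − 92300 = 308600 km³/yr.
Box D throughput = its input = 308600 km³/yr; τ = 6620 / 308600 = 0.02145 yr.

0.0215 yr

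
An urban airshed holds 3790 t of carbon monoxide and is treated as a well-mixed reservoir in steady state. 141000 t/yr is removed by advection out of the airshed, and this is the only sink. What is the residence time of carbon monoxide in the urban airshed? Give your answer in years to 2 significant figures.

0.027 yr

τ = M / F = 3790 / 141000 = 0.02688 yr.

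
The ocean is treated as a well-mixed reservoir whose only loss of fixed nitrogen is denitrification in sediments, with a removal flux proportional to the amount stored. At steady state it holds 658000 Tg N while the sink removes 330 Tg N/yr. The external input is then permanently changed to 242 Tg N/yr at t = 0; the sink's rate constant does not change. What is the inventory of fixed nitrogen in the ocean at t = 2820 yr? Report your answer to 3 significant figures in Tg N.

525000 Tg N

τ = M₀/F₀ = 658000/330 = 1994 yr; rate constant k = 1/τ.
New steady state M_∞ = F₁/k = F₁·τ = 242 × 1994 = 482530 Tg N.
M(t) = M_∞ + (M₀ − M_∞)·e^(−t/τ); t/τ = 2820/1994 = 1.414, so e^(−t/τ) = 0.2431.
M(t) = 482530 + 175500 × 0.2431 = 525190 Tg N.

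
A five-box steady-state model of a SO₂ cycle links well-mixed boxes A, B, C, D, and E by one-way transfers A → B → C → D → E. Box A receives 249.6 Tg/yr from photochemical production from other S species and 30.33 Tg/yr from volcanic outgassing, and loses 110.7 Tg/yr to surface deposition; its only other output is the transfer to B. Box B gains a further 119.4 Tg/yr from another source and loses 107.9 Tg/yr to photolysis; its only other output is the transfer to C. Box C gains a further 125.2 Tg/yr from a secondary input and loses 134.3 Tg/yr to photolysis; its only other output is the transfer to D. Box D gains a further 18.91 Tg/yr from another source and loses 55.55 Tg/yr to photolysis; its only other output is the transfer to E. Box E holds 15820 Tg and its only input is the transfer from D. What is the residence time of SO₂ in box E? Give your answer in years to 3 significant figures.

117 yr

Box A: F(A→B) = (249.6 + 30.33) − 110.7 = 169.23 Tg/yr.
Box B: F(B→C) = (169.23 + 119.4) − 107.9 = 180.73 Tg/yr.
Box C: F(C→D) = (180.73 + 125.2) − 134.3 = 171.63 Tg/yr.
Box D: F(D→E) = (171.63 + 18.91) − 55.55 = 134.99 Tg/yr.
Box E throughput = its input = 134.99 Tg/yr; τ = 15820 / 134.99 = 117.2 yr.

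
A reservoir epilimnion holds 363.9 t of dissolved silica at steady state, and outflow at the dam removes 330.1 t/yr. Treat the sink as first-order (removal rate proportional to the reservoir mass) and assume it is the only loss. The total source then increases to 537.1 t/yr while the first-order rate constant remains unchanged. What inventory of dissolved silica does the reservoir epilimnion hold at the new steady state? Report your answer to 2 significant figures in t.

590 t

Rate constant k = F/M = 330.1 / 363.9 = 0.9071 yr⁻¹.
At the new steady state, source = k·M_new ⇒ M_new = 537.1 / 0.9071 = 592.1 t.
(Equivalently M_new = M × F_new/F_old = 363.9 × 537.1/330.1.)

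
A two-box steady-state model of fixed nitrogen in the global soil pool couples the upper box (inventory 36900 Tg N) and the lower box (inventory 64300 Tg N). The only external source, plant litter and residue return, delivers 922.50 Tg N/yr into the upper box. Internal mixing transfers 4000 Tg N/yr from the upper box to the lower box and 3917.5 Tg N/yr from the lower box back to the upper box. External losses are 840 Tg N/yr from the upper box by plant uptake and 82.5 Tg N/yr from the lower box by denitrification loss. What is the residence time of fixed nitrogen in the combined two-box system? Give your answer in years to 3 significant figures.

110 yr

For the system as a whole, the A↔B exchange is internal and contributes nothing to the throughput; only the external sinks remove mass.
M_total = 36900 + 64300 = 101200 Tg N.
ΣF_external_out = 840 + 82.5 = 922.50 Tg N/yr.
τ = M_total / ΣF_ext = 101200 / 922.50 = 109.7 yr.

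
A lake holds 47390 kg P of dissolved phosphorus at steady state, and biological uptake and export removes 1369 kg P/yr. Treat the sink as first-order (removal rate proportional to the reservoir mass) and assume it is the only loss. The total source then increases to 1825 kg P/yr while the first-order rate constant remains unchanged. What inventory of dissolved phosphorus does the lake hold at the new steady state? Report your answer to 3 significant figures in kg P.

Rate constant k = F/M = 1369 / 47390 = 0.02889 yr⁻¹.
At the new steady state, source = k·M_new ⇒ M_new = 1825 / 0.02889 = 63180 kg P.
(Equivalently M_new = M × F_new/F_old = 47390 × 1825/1369.)

63200 kg P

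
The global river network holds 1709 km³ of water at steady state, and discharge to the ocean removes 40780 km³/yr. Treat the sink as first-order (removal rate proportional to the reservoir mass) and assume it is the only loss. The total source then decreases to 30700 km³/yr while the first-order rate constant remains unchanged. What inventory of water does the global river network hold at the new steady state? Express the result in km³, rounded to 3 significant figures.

1290 km³

Rate constant k = F/M = 40780 / 1709 = 23.86 yr⁻¹.
At the new steady state, source = k·M_new ⇒ M_new = 30700 / 23.86 = 1287 km³.
(Equivalently M_new = M × F_new/F_old = 1709 × 30700/40780.)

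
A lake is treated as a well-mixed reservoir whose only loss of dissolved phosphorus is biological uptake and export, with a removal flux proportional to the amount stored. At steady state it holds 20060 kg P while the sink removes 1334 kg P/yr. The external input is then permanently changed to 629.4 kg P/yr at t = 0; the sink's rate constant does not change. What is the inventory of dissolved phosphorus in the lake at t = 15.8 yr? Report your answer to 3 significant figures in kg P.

13200 kg P

Residence time τ = M₀/F₀ = 15.04 yr. The eventual steady state is M_∞ = M₀·(F₁/F₀) = 20060 × 629.4/1334 = 9464.6 kg P.
The anomaly ΔM(t) = M(t) − M_∞ decays as ΔM₀·e^(−t/τ) with ΔM₀ = 20060 − 9464.6 = 10600 kg P.
At t = 15.8 yr, e^(−t/τ) = e^(−1.051) = 0.3497, so ΔM = 3705 kg P and M = 9464.6 + 3705 = 13170 kg P.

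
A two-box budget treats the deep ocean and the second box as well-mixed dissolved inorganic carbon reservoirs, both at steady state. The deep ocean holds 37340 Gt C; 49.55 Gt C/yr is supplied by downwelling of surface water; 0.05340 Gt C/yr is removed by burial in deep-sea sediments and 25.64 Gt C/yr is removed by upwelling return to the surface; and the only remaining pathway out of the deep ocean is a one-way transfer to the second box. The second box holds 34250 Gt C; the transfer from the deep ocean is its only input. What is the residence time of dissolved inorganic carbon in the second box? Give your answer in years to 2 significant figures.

1400 yr

Balance the deep ocean: ΣF_in = 49.550 Gt C/yr.
Transfer to the second box = ΣF_in − (0.05340 + 25.64) = 23.857 Gt C/yr.
At steady state the output of the second box equals its input, 23.857 Gt C/yr.
τ = M / F = 34250 / 23.857 = 1436 yr.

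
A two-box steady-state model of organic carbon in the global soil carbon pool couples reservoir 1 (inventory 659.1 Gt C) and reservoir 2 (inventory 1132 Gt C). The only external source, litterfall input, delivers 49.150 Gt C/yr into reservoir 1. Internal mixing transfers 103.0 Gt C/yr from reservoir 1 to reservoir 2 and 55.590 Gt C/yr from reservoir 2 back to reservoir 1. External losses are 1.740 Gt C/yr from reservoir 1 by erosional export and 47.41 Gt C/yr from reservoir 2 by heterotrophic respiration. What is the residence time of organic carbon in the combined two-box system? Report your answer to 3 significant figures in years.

Treat the two boxes together as one reservoir: the mixing fluxes between them are internal recycling, so τ = ΣM / Σ(external losses).
M_total = 659.1 + 1132 = 1791.1 Gt C.
ΣF_external_out = 1.740 + 47.41 = 49.150 Gt C/yr.
τ = M_total / ΣF_ext = 1791.1 / 49.150 = 36.44 yr.

36.4 yr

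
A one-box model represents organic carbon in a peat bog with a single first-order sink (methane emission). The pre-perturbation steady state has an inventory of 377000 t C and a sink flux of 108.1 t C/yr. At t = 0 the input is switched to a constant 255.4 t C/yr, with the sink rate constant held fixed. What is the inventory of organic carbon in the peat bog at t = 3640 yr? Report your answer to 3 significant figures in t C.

710000 t C

The sink rate constant is k = F₀/M₀ = 108.1/377000 = 0.0002867 yr⁻¹.
Solving dM/dt = F₁ − kM with M(0) = M₀ gives M(t) = F₁/k + (M₀ − F₁/k)·e^(−kt).
F₁/k = 255.4/0.0002867 = 890710 t C; kt = 0.0002867 × 3640 = 1.044, e^(−kt) = 0.3521.
M(3640) = 890710 + (377000 − 890710) × 0.3521 = 890710 − 180900 = 709810 t C.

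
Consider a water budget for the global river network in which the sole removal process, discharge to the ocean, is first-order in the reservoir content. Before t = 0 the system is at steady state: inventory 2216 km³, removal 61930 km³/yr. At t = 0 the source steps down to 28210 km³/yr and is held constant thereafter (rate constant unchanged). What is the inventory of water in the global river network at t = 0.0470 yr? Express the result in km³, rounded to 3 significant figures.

Residence time τ = M₀/F₀ = 0.03578 yr. The eventual steady state is M_∞ = M₀·(F₁/F₀) = 2216 × 28210/61930 = 1009.4 km³.
The anomaly ΔM(t) = M(t) − M_∞ decays as ΔM₀·e^(−t/τ) with ΔM₀ = 2216 − 1009.4 = 1207 km³.
At t = 0.0470 yr, e^(−t/τ) = e^(−1.313) = 0.2689, so ΔM = 324.4 km³ and M = 1009.4 + 324.4 = 1333.8 km³.

1330 km³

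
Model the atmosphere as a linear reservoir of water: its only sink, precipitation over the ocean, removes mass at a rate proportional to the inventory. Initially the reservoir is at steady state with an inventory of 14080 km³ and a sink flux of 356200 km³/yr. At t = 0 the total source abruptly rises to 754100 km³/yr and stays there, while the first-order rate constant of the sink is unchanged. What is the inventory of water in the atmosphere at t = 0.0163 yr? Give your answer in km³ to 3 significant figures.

The sink rate constant is k = F₀/M₀ = 356200/14080 = 25.30 yr⁻¹.
Solving dM/dt = F₁ − kM with M(0) = M₀ gives M(t) = F₁/k + (M₀ − F₁/k)·e^(−kt).
F₁/k = 754100/25.30 = 29808 km³; kt = 25.30 × 0.0163 = 0.4124, e^(−kt) = 0.6621.
M(0.0163) = 29808 + (14080 − 29808) × 0.6621 = 29808 − 10410 = 19395 km³.

19400 km³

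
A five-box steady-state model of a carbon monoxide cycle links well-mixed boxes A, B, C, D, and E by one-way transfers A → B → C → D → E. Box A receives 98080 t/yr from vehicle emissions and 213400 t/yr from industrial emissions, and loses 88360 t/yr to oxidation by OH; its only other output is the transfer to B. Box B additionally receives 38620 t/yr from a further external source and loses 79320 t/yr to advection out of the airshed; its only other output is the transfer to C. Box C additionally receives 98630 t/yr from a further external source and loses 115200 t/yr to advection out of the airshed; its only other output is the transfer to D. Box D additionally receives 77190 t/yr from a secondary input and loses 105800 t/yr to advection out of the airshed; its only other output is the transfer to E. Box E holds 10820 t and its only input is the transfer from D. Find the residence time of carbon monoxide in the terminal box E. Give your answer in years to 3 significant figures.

Box A: F(A→B) = (98080 + 213400) − 88360 = 223120 t/yr.
Box B: F(B→C) = (223120 + 38620) − 79320 = 182420 t/yr.
Box C: F(C→D) = (182420 + 98630) − 115200 = 165850 t/yr.
Box D: F(D→E) = (165850 + 77190) − 105800 = 137240 t/yr.
Box E throughput = its input = 137240 t/yr; τ = 10820 / 137240 = 0.07884 yr.

0.0788 yr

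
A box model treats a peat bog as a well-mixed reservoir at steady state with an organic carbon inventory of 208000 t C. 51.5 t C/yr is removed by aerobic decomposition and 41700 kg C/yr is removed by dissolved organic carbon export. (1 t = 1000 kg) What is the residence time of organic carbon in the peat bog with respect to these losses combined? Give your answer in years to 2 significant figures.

2200 yr

Convert the dissolved organic carbon export flux: 41700 kg C/yr = 41.70 t C/yr.
Total removal = 51.50 + 41.70 = 93.200 t C/yr.
τ = M / ΣF_out = 208000 / 93.200 = 2232 yr.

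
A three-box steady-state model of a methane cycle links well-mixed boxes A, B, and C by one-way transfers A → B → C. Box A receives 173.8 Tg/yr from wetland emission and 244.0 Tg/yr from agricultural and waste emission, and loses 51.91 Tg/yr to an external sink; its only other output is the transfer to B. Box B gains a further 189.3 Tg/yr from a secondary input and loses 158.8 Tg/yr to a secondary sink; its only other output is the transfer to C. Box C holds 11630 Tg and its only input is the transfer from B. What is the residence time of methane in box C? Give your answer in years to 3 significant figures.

Box A: F(A→B) = (173.8 + 244.0) − 51.91 = 365.89 Tg/yr.
Box B: F(B→C) = (365.89 + 189.3) − 158.8 = 396.39 Tg/yr.
Box C throughput = its input = 396.39 Tg/yr; τ = 11630 / 396.39 = 29.34 yr.

29.3 yr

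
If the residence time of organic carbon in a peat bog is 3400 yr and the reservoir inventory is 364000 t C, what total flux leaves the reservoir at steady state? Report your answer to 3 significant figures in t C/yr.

107 t C/yr

F = M / τ = 364000 / 3400 = 107.1 t C/yr.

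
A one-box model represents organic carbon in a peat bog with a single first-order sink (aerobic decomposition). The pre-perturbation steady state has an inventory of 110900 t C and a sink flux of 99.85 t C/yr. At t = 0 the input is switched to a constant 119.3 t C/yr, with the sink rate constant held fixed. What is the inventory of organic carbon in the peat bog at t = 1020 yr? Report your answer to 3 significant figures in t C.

124000 t C

The sink rate constant is k = F₀/M₀ = 99.85/110900 = 0.0009004 yr⁻¹.
Solving dM/dt = F₁ − kM with M(0) = M₀ gives M(t) = F₁/k + (M₀ − F₁/k)·e^(−kt).
F₁/k = 119.3/0.0009004 = 132500 t C; kt = 0.0009004 × 1020 = 0.9184, e^(−kt) = 0.3992.
M(1020) = 132500 + (110900 − 132500) × 0.3992 = 132500 − 8623 = 123880 t C.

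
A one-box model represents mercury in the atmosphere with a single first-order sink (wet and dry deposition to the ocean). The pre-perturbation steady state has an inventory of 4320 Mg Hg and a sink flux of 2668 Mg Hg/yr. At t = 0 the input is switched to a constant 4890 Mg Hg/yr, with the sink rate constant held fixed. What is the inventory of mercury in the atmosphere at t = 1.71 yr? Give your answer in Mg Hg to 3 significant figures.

6670 Mg Hg

τ = M₀/F₀ = 4320/2668 = 1.619 yr; rate constant k = 1/τ.
New steady state M_∞ = F₁/k = F₁·τ = 4890 × 1.619 = 7917.8 Mg Hg.
M(t) = M_∞ + (M₀ − M_∞)·e^(−t/τ); t/τ = 1.71/1.619 = 1.056, so e^(−t/τ) = 0.3478.
M(t) = 7917.8 − 3598 × 0.3478 = 6666.5 Mg Hg.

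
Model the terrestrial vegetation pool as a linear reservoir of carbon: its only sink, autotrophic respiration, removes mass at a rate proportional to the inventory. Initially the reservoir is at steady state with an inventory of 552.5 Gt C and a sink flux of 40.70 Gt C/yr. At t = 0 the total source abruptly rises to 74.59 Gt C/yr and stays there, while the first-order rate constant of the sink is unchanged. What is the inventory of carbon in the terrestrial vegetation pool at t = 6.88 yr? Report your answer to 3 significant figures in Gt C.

735 Gt C

τ = M₀/F₀ = 552.5/40.70 = 13.57 yr; rate constant k = 1/τ.
New steady state M_∞ = F₁/k = F₁·τ = 74.59 × 13.57 = 1012.6 Gt C.
M(t) = M_∞ + (M₀ − M_∞)·e^(−t/τ); t/τ = 6.88/13.57 = 0.5068, so e^(−t/τ) = 0.6024.
M(t) = 1012.6 − 460.1 × 0.6024 = 735.41 Gt C.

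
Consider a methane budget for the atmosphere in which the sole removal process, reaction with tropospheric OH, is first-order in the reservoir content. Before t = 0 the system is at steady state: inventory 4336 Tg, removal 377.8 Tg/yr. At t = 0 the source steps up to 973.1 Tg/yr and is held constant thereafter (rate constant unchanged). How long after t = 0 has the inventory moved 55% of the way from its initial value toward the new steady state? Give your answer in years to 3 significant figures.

9.16 yr

τ = M₀/F₀ = 4336/377.8 = 11.48 yr.
The remaining gap fraction is e^(−t/τ); 55% covered ⇒ e^(−t/τ) = 0.450.
t = −τ ln(0.450) = 11.48 × 0.7985 = 9.164 yr.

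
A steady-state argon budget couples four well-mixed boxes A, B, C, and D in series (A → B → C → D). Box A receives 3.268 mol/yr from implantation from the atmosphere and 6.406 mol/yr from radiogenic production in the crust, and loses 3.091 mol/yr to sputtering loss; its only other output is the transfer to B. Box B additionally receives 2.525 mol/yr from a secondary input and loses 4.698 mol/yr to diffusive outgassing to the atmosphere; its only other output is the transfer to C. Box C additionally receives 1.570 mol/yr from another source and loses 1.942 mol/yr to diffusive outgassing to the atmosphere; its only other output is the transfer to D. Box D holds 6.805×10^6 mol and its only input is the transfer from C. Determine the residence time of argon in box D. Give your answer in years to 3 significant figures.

Box A: F(A→B) = (3.268 + 6.406) − 3.091 = 6.5830 mol/yr.
Box B: F(B→C) = (6.5830 + 2.525) − 4.698 = 4.4100 mol/yr.
Box C: F(C→D) = (4.4100 + 1.570) − 1.942 = 4.0380 mol/yr.
Box D throughput = its input = 4.0380 mol/yr; τ = 6.805×10^6 / 4.0380 = 1.685×10^6 yr.

1.69×10^6 yr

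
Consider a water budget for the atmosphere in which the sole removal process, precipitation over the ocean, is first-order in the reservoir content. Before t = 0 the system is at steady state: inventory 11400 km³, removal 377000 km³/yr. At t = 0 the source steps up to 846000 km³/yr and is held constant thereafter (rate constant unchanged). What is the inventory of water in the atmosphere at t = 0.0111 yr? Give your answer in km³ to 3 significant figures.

15800 km³

The sink rate constant is k = F₀/M₀ = 377000/11400 = 33.07 yr⁻¹.
Solving dM/dt = F₁ − kM with M(0) = M₀ gives M(t) = F₁/k + (M₀ − F₁/k)·e^(−kt).
F₁/k = 846000/33.07 = 25582 km³; kt = 33.07 × 0.0111 = 0.3671, e^(−kt) = 0.6928.
M(0.0111) = 25582 + (11400 − 25582) × 0.6928 = 25582 − 9825 = 15757 km³.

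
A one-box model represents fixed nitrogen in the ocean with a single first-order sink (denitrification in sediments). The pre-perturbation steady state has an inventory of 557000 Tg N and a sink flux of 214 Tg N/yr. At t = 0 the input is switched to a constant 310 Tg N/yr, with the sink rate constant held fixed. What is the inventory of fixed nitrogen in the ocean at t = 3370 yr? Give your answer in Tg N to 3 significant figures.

738000 Tg N

Residence time τ = M₀/F₀ = 2603 yr. The eventual steady state is M_∞ = M₀·(F₁/F₀) = 557000 × 310/214 = 806870 Tg N.
The anomaly ΔM(t) = M(t) − M_∞ decays as ΔM₀·e^(−t/τ) with ΔM₀ = 557000 − 806870 = −249900 Tg N.
At t = 3370 yr, e^(−t/τ) = e^(−1.295) = 0.2740, so ΔM = −68460 Tg N and M = 806870 − 68460 = 738410 Tg N.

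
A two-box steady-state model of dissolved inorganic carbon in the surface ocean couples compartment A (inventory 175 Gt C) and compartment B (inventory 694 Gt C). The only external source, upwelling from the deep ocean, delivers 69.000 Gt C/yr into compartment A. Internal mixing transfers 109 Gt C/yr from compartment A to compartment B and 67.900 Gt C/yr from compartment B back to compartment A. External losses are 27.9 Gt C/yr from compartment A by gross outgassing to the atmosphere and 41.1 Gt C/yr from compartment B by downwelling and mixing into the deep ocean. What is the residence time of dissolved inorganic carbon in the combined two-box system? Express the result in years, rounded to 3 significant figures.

12.6 yr

For the system as a whole, the A↔B exchange is internal and contributes nothing to the throughput; only the external sinks remove mass.
M_total = 175 + 694 = 869.00 Gt C.
ΣF_external_out = 27.9 + 41.1 = 69.000 Gt C/yr.
τ = M_total / ΣF_ext = 869.00 / 69.000 = 12.59 yr.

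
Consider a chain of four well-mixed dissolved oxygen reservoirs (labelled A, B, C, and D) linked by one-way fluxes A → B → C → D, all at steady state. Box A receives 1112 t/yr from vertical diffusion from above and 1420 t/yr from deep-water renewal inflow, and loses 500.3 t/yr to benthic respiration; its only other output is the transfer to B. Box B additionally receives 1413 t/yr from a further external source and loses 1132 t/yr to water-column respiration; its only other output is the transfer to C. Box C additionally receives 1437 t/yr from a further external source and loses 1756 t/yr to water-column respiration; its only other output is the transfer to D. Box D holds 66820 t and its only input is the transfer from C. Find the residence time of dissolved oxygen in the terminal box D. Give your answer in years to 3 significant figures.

33.5 yr

Box A: F(A→B) = (1112 + 1420) − 500.3 = 2031.7 t/yr.
Box B: F(B→C) = (2031.7 + 1413) − 1132 = 2312.7 t/yr.
Box C: F(C→D) = (2312.7 + 1437) − 1756 = 1993.7 t/yr.
Box D throughput = its input = 1993.7 t/yr; τ = 66820 / 1993.7 = 33.52 yr.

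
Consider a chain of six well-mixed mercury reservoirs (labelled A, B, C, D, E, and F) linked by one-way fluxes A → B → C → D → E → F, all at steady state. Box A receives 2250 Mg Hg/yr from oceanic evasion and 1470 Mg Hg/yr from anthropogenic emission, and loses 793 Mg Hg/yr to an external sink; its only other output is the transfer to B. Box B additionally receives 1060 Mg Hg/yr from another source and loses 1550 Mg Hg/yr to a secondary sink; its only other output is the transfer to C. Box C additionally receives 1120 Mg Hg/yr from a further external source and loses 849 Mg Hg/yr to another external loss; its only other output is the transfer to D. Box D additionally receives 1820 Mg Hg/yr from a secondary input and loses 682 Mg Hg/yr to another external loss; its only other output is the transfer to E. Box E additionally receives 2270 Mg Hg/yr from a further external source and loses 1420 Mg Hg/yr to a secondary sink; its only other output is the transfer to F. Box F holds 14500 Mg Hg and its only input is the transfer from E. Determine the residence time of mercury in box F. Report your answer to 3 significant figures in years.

3.09 yr

Box A: F(A→B) = (2250 + 1470) − 793 = 2927.0 Mg Hg/yr.
Box B: F(B→C) = (2927.0 + 1060) − 1550 = 2437.0 Mg Hg/yr.
Box C: F(C→D) = (2437.0 + 1120) − 849 = 2708.0 Mg Hg/yr.
Box D: F(D→E) = (2708.0 + 1820) − 682 = 3846.0 Mg Hg/yr.
Box E: F(E→F) = (3846.0 + 2270) − 1420 = 4696.0 Mg Hg/yr.
Box F throughput = its input = 4696.0 Mg Hg/yr; τ = 14500 / 4696.0 = 3.088 yr.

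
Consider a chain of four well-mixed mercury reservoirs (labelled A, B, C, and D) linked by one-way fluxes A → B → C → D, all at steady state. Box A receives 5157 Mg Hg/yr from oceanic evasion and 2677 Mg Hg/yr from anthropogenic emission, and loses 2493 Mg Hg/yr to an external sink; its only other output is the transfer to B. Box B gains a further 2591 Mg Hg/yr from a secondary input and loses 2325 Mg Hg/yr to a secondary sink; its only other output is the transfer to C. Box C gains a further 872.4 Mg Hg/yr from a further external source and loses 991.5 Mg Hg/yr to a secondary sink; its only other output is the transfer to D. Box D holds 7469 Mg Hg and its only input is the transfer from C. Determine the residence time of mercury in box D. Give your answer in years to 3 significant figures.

Box A: F(A→B) = (5157 + 2677) − 2493 = 5341.0 Mg Hg/yr.
Box B: F(B→C) = (5341.0 + 2591) − 2325 = 5607.0 Mg Hg/yr.
Box C: F(C→D) = (5607.0 + 872.4) − 991.5 = 5487.9 Mg Hg/yr.
Box D throughput = its input = 5487.9 Mg Hg/yr; τ = 7469 / 5487.9 = 1.361 yr.

1.36 yr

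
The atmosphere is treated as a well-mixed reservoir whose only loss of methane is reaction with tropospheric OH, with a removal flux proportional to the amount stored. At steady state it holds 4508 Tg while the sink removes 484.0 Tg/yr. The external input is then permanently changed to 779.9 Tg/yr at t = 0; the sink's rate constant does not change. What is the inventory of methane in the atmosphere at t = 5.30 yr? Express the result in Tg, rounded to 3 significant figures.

5700 Tg

The sink rate constant is k = F₀/M₀ = 484.0/4508 = 0.1074 yr⁻¹.
Solving dM/dt = F₁ − kM with M(0) = M₀ gives M(t) = F₁/k + (M₀ − F₁/k)·e^(−kt).
F₁/k = 779.9/0.1074 = 7264.0 Tg; kt = 0.1074 × 5.30 = 0.5690, e^(−kt) = 0.5661.
M(5.30) = 7264.0 + (4508 − 7264.0) × 0.5661 = 7264.0 − 1560 = 5703.9 Tg.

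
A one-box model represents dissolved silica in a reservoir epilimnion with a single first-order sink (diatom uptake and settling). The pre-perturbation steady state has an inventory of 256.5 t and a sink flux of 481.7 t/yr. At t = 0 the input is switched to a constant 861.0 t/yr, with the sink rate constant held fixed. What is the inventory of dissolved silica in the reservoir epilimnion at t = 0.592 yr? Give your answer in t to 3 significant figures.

392 t

The sink rate constant is k = F₀/M₀ = 481.7/256.5 = 1.878 yr⁻¹.
Solving dM/dt = F₁ − kM with M(0) = M₀ gives M(t) = F₁/k + (M₀ − F₁/k)·e^(−kt).
F₁/k = 861.0/1.878 = 458.47 t; kt = 1.878 × 0.592 = 1.112, e^(−kt) = 0.3290.
M(0.592) = 458.47 + (256.5 − 458.47) × 0.3290 = 458.47 − 66.45 = 392.03 t.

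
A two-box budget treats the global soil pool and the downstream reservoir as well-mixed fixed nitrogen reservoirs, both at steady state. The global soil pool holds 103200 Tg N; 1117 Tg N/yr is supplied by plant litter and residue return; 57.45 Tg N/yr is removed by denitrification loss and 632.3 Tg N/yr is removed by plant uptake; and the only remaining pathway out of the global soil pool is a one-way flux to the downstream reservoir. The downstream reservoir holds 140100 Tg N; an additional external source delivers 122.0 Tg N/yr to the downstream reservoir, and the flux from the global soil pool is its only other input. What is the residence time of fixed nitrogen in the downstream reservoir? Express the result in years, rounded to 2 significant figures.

260 yr

Balance the global soil pool: ΣF_in = 1117.0 Tg N/yr.
Flux to the downstream reservoir = ΣF_in − (57.45 + 632.3) = 427.25 Tg N/yr.
Total input to the downstream reservoir = 427.25 + 122.0 = 549.25 Tg N/yr; at steady state this equals its total output.
τ = M / F = 140100 / 549.25 = 255.1 yr.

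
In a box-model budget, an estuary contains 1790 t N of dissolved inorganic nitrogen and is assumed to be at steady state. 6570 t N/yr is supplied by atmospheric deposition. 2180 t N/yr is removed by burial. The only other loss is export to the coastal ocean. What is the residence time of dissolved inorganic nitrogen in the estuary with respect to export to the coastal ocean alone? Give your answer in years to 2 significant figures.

0.41 yr

At steady state ΣF_in = ΣF_out.
ΣF_in = 6570.0 t N/yr.
Export to the coastal ocean flux = ΣF_in − (2180) = 6570.0 − 2180 = 4390 t N/yr.
τ = M / F = 1790 / 4390 = 0.4077 yr.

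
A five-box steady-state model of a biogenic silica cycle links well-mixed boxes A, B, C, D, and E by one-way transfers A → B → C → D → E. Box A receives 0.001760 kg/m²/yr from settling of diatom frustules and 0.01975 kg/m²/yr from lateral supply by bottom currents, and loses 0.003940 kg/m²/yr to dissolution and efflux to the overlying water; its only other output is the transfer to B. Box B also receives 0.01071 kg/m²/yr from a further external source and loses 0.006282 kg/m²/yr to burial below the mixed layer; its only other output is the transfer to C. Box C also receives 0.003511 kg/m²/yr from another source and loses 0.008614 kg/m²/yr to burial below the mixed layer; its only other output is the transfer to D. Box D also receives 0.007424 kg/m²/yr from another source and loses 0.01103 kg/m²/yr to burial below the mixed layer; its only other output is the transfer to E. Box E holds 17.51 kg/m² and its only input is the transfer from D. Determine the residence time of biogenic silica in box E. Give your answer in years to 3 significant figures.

Box A: F(A→B) = (0.001760 + 0.01975) − 0.003940 = 0.017570 kg/m²/yr.
Box B: F(B→C) = (0.017570 + 0.01071) − 0.006282 = 0.021998 kg/m²/yr.
Box C: F(C→D) = (0.021998 + 0.003511) − 0.008614 = 0.016895 kg/m²/yr.
Box D: F(D→E) = (0.016895 + 0.007424) − 0.01103 = 0.013289 kg/m²/yr.
Box E throughput = its input = 0.013289 kg/m²/yr; τ = 17.51 / 0.013289 = 1318 yr.

1320 yr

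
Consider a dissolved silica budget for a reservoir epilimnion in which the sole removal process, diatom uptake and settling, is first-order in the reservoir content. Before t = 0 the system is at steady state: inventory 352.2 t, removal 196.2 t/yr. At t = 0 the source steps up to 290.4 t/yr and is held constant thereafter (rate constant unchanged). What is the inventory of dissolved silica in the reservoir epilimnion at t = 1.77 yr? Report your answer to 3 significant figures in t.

Residence time τ = M₀/F₀ = 1.795 yr. The eventual steady state is M_∞ = M₀·(F₁/F₀) = 352.2 × 290.4/196.2 = 521.30 t.
The anomaly ΔM(t) = M(t) − M_∞ decays as ΔM₀·e^(−t/τ) with ΔM₀ = 352.2 − 521.30 = −169.1 t.
At t = 1.77 yr, e^(−t/τ) = e^(−0.9860) = 0.3731, so ΔM = −63.08 t and M = 521.30 − 63.08 = 458.21 t.

458 t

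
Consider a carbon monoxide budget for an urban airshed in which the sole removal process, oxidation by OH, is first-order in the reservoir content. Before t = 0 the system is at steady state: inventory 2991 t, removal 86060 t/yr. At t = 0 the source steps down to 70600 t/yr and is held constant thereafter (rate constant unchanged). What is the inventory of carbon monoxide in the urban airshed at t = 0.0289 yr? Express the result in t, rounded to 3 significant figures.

τ = M₀/F₀ = 2991/86060 = 0.03475 yr; rate constant k = 1/τ.
New steady state M_∞ = F₁/k = F₁·τ = 70600 × 0.03475 = 2453.7 t.
M(t) = M_∞ + (M₀ − M_∞)·e^(−t/τ); t/τ = 0.0289/0.03475 = 0.8315, so e^(−t/τ) = 0.4354.
M(t) = 2453.7 + 537.3 × 0.4354 = 2687.6 t.

2690 t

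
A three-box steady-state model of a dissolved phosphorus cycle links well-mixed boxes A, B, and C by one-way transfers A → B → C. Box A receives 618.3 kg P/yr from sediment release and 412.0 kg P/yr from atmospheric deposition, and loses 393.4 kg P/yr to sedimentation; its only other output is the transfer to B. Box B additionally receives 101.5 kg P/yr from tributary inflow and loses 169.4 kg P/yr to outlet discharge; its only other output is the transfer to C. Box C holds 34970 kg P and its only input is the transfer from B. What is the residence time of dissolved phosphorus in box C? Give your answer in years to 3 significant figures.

Box A: F(A→B) = (618.3 + 412.0) − 393.4 = 636.90 kg P/yr.
Box B: F(B→C) = (636.90 + 101.5) − 169.4 = 569.00 kg P/yr.
Box C throughput = its input = 569.00 kg P/yr; τ = 34970 / 569.00 = 61.46 yr.

61.5 yr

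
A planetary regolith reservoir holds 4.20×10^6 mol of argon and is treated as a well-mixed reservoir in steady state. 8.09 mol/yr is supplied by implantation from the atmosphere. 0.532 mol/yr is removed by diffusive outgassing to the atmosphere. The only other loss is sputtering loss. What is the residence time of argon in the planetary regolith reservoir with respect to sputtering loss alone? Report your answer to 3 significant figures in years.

556000 yr

At steady state ΣF_in = ΣF_out.
ΣF_in = 8.0900 mol/yr.
Sputtering loss flux = ΣF_in − (0.532) = 8.0900 − 0.5320 = 7.558 mol/yr.
τ = M / F = 4.20×10^6 / 7.558 = 555700 yr.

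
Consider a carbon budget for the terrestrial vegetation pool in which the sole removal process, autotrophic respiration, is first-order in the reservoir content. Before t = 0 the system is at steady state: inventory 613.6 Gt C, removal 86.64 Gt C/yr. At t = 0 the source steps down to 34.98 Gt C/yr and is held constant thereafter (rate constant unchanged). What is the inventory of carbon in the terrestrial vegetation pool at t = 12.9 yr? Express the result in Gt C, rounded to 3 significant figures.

The sink rate constant is k = F₀/M₀ = 86.64/613.6 = 0.1412 yr⁻¹.
Solving dM/dt = F₁ − kM with M(0) = M₀ gives M(t) = F₁/k + (M₀ − F₁/k)·e^(−kt).
F₁/k = 34.98/0.1412 = 247.73 Gt C; kt = 0.1412 × 12.9 = 1.821, e^(−kt) = 0.1618.
M(12.9) = 247.73 + (613.6 − 247.73) × 0.1618 = 247.73 + 59.19 = 306.93 Gt C.

307 Gt C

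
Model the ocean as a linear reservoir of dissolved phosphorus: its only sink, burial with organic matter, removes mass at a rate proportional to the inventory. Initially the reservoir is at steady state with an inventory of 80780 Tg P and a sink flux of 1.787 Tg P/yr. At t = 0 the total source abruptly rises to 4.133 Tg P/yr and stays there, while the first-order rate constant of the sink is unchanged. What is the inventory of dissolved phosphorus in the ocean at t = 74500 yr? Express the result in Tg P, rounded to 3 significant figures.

Residence time τ = M₀/F₀ = 45200 yr. The eventual steady state is M_∞ = M₀·(F₁/F₀) = 80780 × 4.133/1.787 = 186830 Tg P.
The anomaly ΔM(t) = M(t) − M_∞ decays as ΔM₀·e^(−t/τ) with ΔM₀ = 80780 − 186830 = −106000 Tg P.
At t = 74500 yr, e^(−t/τ) = e^(−1.648) = 0.1924, so ΔM = −20410 Tg P and M = 186830 − 20410 = 166420 Tg P.

166000 Tg P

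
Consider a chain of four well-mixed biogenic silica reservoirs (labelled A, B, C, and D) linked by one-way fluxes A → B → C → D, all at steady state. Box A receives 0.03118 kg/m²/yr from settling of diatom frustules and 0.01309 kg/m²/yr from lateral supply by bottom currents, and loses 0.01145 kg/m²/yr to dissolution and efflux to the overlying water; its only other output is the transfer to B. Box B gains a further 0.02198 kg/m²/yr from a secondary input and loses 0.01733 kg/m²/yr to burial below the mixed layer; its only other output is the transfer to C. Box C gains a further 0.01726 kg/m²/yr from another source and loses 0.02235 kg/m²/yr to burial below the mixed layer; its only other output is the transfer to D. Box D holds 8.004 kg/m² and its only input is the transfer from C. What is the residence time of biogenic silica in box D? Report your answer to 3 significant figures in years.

247 yr

Box A: F(A→B) = (0.03118 + 0.01309) − 0.01145 = 0.032820 kg/m²/yr.
Box B: F(B→C) = (0.032820 + 0.02198) − 0.01733 = 0.037470 kg/m²/yr.
Box C: F(C→D) = (0.037470 + 0.01726) − 0.02235 = 0.032380 kg/m²/yr.
Box D throughput = its input = 0.032380 kg/m²/yr; τ = 8.004 / 0.032380 = 247.2 yr.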